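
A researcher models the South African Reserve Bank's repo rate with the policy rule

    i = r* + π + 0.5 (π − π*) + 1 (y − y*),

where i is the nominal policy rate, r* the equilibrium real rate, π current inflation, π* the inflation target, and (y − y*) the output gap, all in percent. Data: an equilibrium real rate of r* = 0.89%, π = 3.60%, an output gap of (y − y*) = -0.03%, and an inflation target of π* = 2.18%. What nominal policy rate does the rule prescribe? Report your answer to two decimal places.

5.17%

i = 0.89 + 3.60 + 0.5 × (3.60 − 2.18) + 1 × (-0.03)
   = 0.89 + 3.6 + 0.71 − 0.03 = 5.17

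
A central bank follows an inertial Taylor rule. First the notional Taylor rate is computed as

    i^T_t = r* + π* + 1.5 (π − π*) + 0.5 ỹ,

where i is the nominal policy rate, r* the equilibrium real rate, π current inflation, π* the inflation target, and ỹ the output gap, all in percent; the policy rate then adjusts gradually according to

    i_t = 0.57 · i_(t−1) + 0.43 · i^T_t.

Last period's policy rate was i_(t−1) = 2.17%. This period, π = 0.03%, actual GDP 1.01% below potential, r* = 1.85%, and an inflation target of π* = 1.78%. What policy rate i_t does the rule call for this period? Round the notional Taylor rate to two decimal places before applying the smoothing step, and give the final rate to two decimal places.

1.45%

Output 1.01% below potential → ỹ = -1.01.
i^T_t = 1.85 + 1.78 + 1.5 × (0.03 − 1.78) + 0.5 × (-1.01)
   = 1.85 + 1.78 − 2.625 − 0.505 = 0.50
i_t = 0.57 × 2.17 + 0.43 × 0.50 = 1.2369 + 0.215 = 1.45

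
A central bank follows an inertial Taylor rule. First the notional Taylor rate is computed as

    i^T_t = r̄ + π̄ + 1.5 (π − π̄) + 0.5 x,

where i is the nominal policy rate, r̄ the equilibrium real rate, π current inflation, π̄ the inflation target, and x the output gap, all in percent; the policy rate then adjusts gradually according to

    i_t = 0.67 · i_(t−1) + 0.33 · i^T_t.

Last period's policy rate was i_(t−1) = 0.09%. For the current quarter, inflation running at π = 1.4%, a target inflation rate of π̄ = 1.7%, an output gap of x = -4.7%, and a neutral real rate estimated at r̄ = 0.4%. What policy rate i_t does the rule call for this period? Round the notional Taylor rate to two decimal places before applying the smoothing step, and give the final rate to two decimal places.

-0.17%

i^T_t = 0.4 + 1.7 + 1.5 × (1.4 − 1.7) + 0.5 × (-4.7)
   = 0.4 + 1.7 − 0.45 − 2.35 = -0.70
i_t = 0.67 × 0.09 + 0.33 × (-0.70) = 0.0603 − 0.231 = -0.17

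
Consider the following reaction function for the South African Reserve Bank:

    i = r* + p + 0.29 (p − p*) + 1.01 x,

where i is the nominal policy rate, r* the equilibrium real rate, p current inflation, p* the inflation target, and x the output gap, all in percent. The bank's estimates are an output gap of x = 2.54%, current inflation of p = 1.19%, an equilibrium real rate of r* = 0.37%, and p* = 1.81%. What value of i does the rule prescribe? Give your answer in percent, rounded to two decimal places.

i = 0.37 + 1.19 + 0.29 × (1.19 − 1.81) + 1.01 × 2.54
   = 0.37 + 1.19 − 0.1798 + 2.5654 = 3.95

3.95%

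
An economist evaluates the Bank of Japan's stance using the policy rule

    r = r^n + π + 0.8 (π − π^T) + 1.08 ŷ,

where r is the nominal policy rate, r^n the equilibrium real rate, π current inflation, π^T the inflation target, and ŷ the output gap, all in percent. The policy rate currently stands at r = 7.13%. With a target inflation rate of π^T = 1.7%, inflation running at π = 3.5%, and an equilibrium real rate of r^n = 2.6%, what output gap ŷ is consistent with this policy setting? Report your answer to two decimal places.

1.08 ŷ = 7.13 − 2.6 − 3.5 − 0.8 × (3.5 − 1.7) = -0.41
ŷ = -0.41 / 1.08 = -0.38

-0.38%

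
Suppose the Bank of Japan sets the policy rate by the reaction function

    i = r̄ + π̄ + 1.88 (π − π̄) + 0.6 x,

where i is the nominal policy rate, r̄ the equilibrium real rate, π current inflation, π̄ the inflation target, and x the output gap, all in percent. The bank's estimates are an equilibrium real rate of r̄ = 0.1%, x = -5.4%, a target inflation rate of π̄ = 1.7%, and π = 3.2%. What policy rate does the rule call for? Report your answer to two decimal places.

i = 0.1 + 1.7 + 1.88 × (3.2 − 1.7) + 0.6 × (-5.4)
   = 0.1 + 1.7 + 2.82 − 3.24 = 1.38

1.38%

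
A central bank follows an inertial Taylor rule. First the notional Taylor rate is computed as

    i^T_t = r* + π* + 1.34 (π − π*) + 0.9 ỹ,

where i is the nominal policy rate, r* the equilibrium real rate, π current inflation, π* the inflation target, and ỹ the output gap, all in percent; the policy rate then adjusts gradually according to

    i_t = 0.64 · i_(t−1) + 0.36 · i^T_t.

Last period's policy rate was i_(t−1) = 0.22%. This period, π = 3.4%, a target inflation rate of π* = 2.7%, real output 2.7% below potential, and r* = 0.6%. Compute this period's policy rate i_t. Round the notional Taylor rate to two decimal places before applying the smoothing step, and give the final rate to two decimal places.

0.79%

Output 2.7% below potential → ỹ = -2.7.
i^T_t = 0.6 + 2.7 + 1.34 × (3.4 − 2.7) + 0.9 × (-2.7)
   = 0.6 + 2.7 + 0.938 − 2.43 = 1.81
i_t = 0.64 × 0.22 + 0.36 × 1.81 = 0.1408 + 0.6516 = 0.79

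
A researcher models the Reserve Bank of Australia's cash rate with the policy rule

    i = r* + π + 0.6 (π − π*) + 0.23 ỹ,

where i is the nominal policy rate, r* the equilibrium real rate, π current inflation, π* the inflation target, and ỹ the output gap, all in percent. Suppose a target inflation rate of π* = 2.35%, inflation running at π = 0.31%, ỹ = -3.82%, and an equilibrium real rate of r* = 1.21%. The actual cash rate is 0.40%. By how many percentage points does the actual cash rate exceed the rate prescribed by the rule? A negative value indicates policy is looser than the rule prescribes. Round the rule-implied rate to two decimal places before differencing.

0.98 pp

i = 1.21 + 0.31 + 0.6 × (0.31 − 2.35) + 0.23 × (-3.82)
   = 1.21 + 0.31 − 1.224 − 0.8786 = -0.58
Deviation = 0.40 − (-0.58) = 0.98 pp.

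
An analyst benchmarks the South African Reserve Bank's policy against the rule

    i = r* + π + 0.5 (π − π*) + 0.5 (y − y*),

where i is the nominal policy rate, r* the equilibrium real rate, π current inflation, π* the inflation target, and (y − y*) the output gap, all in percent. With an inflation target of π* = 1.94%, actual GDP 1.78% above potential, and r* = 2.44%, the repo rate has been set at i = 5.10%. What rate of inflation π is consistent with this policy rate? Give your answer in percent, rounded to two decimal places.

1.83%

Output 1.78% above potential → (y − y*) = 1.78.
Collecting π: i = r* + (1 + 0.5) π − 0.5 π* + 0.5 (y − y*)
1.5 π = 5.10 − 2.44 + 0.5 × 1.94 − 0.5 × 1.78 = 2.74
π = 2.74 / 1.5 = 1.83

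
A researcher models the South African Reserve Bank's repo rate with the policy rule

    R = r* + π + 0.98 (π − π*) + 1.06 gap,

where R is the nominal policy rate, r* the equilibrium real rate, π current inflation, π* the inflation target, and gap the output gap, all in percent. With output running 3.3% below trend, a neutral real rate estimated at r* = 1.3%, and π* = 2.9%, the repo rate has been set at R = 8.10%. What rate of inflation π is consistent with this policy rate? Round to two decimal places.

Output 3.3% below potential → gap = -3.3.
Collecting π: R = r* + (1 + 0.98) π − 0.98 π* + 1.06 gap
1.98 π = 8.10 − 1.3 + 0.98 × 2.9 − 1.06 × (-3.3) = 13.14
π = 13.14 / 1.98 = 6.64

6.64%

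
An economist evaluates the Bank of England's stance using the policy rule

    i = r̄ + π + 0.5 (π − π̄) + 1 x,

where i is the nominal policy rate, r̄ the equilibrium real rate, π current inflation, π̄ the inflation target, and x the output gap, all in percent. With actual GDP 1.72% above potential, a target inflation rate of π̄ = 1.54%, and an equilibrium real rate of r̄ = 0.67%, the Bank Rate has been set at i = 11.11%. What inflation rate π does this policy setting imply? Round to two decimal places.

Output 1.72% above potential → x = 1.72.
Collecting π: i = r̄ + (1 + 0.5) π − 0.5 π̄ + 1 x
1.5 π = 11.11 − 0.67 + 0.5 × 1.54 − 1 × 1.72 = 9.49
π = 9.49 / 1.5 = 6.33

6.33%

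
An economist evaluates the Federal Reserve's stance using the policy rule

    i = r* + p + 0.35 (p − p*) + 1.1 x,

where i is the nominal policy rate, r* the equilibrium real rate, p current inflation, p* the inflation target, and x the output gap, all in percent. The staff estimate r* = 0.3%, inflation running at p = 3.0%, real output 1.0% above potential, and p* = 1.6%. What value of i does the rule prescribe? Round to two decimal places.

4.89%

Output 1.0% above potential → x = 1.0.
i = 0.3 + 3.0 + 0.35 × (3.0 − 1.6) + 1.1 × 1.0
   = 0.3 + 3 + 0.49 + 1.1 = 4.89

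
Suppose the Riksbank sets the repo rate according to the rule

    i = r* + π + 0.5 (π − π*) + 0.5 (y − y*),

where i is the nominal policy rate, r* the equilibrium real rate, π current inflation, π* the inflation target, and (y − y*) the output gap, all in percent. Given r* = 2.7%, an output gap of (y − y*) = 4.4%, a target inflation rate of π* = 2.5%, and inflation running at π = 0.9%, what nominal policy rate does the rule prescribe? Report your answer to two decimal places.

5.00%

i = 2.7 + 0.9 + 0.5 × (0.9 − 2.5) + 0.5 × 4.4
   = 2.7 + 0.9 − 0.8 + 2.2 = 5.00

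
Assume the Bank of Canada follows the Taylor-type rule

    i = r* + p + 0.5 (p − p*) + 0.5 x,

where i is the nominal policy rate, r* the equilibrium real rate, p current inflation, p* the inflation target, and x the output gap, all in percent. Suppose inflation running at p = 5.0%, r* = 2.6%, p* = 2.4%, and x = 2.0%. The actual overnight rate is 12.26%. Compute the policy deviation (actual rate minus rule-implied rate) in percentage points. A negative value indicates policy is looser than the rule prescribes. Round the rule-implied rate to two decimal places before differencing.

i = 2.6 + 5.0 + 0.5 × (5.0 − 2.4) + 0.5 × 2.0
   = 2.6 + 5 + 1.3 + 1 = 9.90
Deviation = 12.26 − 9.90 = 2.36 pp.

2.36 pp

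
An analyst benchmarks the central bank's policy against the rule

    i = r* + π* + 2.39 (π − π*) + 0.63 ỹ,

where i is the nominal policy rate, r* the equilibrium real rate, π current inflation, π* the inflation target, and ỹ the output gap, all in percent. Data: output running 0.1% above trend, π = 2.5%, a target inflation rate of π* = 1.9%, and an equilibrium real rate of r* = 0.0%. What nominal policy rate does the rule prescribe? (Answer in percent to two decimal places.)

3.40%

Output 0.1% above potential → ỹ = 0.1.
i = 0.0 + 1.9 + 2.39 × (2.5 − 1.9) + 0.63 × 0.1
   = 0.0 + 1.9 + 1.434 + 0.063 = 3.40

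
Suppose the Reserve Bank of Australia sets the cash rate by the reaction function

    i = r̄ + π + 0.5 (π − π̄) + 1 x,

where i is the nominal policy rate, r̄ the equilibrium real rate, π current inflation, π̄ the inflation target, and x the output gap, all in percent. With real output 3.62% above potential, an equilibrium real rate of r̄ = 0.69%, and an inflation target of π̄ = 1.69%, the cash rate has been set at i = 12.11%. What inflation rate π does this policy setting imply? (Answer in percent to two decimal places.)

5.76%

Output 3.62% above potential → x = 3.62.
Collecting π: i = r̄ + (1 + 0.5) π − 0.5 π̄ + 1 x
1.5 π = 12.11 − 0.69 + 0.5 × 1.69 − 1 × 3.62 = 8.645
π = 8.645 / 1.5 = 5.76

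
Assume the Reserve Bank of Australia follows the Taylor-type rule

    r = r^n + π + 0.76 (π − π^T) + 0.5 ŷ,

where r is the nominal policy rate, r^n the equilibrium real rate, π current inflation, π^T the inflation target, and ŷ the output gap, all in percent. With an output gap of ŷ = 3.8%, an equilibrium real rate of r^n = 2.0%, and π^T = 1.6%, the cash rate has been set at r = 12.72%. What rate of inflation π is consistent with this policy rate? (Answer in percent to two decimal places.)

Collecting π: r = r^n + (1 + 0.76) π − 0.76 π^T + 0.5 ŷ
1.76 π = 12.72 − 2.0 + 0.76 × 1.6 − 0.5 × 3.8 = 10.036
π = 10.036 / 1.76 = 5.70

5.70%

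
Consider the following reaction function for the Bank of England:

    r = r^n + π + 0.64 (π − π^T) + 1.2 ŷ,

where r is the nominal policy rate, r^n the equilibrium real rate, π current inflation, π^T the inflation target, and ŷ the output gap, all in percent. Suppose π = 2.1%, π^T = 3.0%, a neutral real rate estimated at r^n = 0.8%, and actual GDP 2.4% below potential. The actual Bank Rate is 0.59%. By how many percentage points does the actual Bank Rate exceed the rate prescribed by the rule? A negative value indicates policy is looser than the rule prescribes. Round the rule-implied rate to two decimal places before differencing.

Output 2.4% below potential → ŷ = -2.4.
r = 0.8 + 2.1 + 0.64 × (2.1 − 3.0) + 1.2 × (-2.4)
   = 0.8 + 2.1 − 0.576 − 2.88 = -0.56
Deviation = 0.59 − (-0.56) = 1.15 pp.

1.15 pp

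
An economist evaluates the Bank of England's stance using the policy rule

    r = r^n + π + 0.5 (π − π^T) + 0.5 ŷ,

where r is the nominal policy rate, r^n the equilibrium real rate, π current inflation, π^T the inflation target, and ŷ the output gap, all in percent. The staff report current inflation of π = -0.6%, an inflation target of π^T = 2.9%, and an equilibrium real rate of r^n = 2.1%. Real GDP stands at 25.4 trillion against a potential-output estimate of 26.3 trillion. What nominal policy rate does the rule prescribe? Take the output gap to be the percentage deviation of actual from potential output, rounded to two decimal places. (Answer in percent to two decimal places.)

-1.96%

Output gap = 100 × (25.4 − 26.3) / 26.3 = -3.42%.
r = 2.10 + (-0.60) + 0.5 × (-0.60 − 2.90) + 0.5 × (-3.42)
   = 2.10 − 0.6 − 1.75 − 1.71 = -1.96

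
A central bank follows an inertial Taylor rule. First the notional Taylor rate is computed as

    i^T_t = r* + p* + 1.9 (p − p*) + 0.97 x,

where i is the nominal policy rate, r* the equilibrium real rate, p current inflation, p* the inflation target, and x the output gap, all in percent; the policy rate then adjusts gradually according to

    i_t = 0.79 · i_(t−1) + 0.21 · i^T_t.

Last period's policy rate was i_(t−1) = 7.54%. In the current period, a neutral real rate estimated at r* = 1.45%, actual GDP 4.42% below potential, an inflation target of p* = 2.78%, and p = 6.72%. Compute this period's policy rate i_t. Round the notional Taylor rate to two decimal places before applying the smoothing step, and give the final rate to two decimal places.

Output 4.42% below potential → x = -4.42.
i^T_t = 1.45 + 2.78 + 1.9 × (6.72 − 2.78) + 0.97 × (-4.42)
   = 1.45 + 2.78 + 7.486 − 4.2874 = 7.43
i_t = 0.79 × 7.54 + 0.21 × 7.43 = 5.9566 + 1.5603 = 7.52

7.52%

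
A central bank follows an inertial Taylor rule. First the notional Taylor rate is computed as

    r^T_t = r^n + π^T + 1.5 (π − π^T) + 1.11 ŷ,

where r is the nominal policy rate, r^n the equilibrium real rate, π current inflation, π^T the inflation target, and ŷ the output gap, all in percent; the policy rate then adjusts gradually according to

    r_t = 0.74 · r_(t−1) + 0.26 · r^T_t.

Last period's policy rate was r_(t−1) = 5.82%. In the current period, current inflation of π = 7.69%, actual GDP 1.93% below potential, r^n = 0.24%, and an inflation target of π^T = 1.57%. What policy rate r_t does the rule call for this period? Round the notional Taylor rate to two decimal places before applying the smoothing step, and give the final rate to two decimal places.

Output 1.93% below potential → ŷ = -1.93.
r^T_t = 0.24 + 1.57 + 1.5 × (7.69 − 1.57) + 1.11 × (-1.93)
   = 0.24 + 1.57 + 9.18 − 2.1423 = 8.85
r_t = 0.74 × 5.82 + 0.26 × 8.85 = 4.3068 + 2.301 = 6.61

6.61%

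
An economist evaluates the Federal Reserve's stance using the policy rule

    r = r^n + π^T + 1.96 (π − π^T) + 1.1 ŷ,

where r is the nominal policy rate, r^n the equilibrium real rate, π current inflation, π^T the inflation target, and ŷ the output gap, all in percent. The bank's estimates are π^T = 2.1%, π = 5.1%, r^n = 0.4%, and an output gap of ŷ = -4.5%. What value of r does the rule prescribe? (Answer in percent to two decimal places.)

r = 0.4 + 2.1 + 1.96 × (5.1 − 2.1) + 1.1 × (-4.5)
   = 0.4 + 2.1 + 5.88 − 4.95 = 3.43

3.43%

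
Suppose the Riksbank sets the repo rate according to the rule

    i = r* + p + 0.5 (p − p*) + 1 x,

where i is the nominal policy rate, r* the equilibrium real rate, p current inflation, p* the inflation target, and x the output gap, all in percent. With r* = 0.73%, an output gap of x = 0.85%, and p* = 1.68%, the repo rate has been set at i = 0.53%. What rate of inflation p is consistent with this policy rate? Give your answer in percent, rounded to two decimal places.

Collecting p: i = r* + (1 + 0.5) p − 0.5 p* + 1 x
1.5 p = 0.53 − 0.73 + 0.5 × 1.68 − 1 × 0.85 = -0.21
p = -0.21 / 1.5 = -0.14

-0.14%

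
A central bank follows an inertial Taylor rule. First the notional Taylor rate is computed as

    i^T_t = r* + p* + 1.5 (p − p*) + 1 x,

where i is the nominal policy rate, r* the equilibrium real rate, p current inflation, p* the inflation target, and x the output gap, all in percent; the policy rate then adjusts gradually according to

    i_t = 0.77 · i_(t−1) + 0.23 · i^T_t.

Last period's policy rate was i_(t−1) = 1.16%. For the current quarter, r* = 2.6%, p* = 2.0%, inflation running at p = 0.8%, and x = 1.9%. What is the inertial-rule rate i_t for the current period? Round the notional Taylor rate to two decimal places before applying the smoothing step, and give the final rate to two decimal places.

i^T_t = 2.6 + 2.0 + 1.5 × (0.8 − 2.0) + 1 × 1.9
   = 2.6 + 2 − 1.8 + 1.9 = 4.70
i_t = 0.77 × 1.16 + 0.23 × 4.70 = 0.8932 + 1.081 = 1.97

1.97%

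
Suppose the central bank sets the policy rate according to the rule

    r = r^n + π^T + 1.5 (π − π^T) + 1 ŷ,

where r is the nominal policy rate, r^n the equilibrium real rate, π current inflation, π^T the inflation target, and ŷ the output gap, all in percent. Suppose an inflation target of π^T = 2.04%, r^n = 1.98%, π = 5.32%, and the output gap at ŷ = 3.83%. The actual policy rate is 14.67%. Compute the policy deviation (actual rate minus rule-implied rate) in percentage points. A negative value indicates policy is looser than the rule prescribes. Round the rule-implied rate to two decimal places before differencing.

r = 1.98 + 2.04 + 1.5 × (5.32 − 2.04) + 1 × 3.83
   = 1.98 + 2.04 + 4.92 + 3.83 = 12.77
Deviation = 14.67 − 12.77 = 1.90 pp.

1.90 pp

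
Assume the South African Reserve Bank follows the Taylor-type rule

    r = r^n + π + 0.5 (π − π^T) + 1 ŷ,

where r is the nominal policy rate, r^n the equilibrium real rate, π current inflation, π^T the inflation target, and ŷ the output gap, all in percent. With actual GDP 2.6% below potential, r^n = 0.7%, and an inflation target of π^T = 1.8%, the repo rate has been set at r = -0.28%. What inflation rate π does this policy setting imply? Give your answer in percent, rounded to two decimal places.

Output 2.6% below potential → ŷ = -2.6.
Collecting π: r = r^n + (1 + 0.5) π − 0.5 π^T + 1 ŷ
1.5 π = -0.28 − 0.7 + 0.5 × 1.8 − 1 × (-2.6) = 2.52
π = 2.52 / 1.5 = 1.68

1.68%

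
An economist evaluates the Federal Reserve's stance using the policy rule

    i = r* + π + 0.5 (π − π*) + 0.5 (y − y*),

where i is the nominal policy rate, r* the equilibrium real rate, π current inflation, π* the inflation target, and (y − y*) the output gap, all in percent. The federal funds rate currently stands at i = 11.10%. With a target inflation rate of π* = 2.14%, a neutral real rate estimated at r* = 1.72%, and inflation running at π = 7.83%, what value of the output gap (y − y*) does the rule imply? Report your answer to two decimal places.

0.5 (y − y*) = 11.10 − 1.72 − 7.83 − 0.5 × (7.83 − 2.14) = -1.295
(y − y*) = -1.295 / 0.5 = -2.59

-2.59%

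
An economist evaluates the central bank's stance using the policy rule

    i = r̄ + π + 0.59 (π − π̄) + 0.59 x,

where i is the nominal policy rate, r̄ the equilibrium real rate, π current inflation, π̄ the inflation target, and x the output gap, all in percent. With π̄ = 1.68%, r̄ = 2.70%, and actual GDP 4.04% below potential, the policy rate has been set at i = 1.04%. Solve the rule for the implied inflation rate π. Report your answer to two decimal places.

Output 4.04% below potential → x = -4.04.
Collecting π: i = r̄ + (1 + 0.59) π − 0.59 π̄ + 0.59 x
1.59 π = 1.04 − 2.70 + 0.59 × 1.68 − 0.59 × (-4.04) = 1.7148
π = 1.7148 / 1.59 = 1.08

1.08%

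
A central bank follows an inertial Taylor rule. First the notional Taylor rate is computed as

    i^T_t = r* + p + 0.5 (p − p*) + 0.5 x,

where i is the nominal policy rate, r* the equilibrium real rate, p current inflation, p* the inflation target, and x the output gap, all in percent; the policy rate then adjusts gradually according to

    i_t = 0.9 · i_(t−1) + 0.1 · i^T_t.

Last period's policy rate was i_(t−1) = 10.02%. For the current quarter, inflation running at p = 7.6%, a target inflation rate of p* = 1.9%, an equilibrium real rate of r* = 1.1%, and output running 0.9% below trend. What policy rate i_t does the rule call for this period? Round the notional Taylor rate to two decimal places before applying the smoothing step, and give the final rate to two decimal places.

Output 0.9% below potential → x = -0.9.
i^T_t = 1.1 + 7.6 + 0.5 × (7.6 − 1.9) + 0.5 × (-0.9)
   = 1.1 + 7.6 + 2.85 − 0.45 = 11.10
i_t = 0.9 × 10.02 + 0.1 × 11.10 = 9.018 + 1.11 = 10.13

10.13%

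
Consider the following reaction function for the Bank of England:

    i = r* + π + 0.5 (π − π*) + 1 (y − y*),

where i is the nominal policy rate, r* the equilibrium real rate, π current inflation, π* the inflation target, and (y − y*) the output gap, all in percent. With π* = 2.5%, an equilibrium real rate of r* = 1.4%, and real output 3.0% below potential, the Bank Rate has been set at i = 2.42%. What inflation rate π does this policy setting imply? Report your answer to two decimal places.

Output 3.0% below potential → (y − y*) = -3.0.
Collecting π: i = r* + (1 + 0.5) π − 0.5 π* + 1 (y − y*)
1.5 π = 2.42 − 1.4 + 0.5 × 2.5 − 1 × (-3.0) = 5.27
π = 5.27 / 1.5 = 3.51

3.51%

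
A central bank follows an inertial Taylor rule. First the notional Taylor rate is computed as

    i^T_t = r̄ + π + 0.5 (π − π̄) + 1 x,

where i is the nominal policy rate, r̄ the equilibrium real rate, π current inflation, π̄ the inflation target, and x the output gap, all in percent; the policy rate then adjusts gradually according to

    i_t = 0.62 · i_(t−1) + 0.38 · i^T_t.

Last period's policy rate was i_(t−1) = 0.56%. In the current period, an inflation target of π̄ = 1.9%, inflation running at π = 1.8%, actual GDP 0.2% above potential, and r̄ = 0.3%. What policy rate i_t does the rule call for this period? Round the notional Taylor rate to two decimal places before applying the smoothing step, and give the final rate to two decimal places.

Output 0.2% above potential → x = 0.2.
i^T_t = 0.3 + 1.8 + 0.5 × (1.8 − 1.9) + 1 × 0.2
   = 0.3 + 1.8 − 0.05 + 0.2 = 2.25
i_t = 0.62 × 0.56 + 0.38 × 2.25 = 0.3472 + 0.855 = 1.20

1.20%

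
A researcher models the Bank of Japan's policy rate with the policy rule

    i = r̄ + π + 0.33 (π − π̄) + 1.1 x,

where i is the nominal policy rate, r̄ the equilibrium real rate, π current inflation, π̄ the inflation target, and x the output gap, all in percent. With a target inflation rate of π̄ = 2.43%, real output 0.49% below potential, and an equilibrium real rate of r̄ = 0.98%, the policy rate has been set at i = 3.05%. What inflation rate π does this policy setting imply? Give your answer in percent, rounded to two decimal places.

2.56%

Output 0.49% below potential → x = -0.49.
Collecting π: i = r̄ + (1 + 0.33) π − 0.33 π̄ + 1.1 x
1.33 π = 3.05 − 0.98 + 0.33 × 2.43 − 1.1 × (-0.49) = 3.4109
π = 3.4109 / 1.33 = 2.56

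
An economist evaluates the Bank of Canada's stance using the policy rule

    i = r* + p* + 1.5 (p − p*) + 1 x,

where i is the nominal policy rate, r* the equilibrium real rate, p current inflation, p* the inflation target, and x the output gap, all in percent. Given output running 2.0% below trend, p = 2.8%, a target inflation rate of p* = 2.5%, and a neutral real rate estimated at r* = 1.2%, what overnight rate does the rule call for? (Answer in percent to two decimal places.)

2.15%

Output 2.0% below potential → x = -2.0.
i = 1.2 + 2.5 + 1.5 × (2.8 − 2.5) + 1 × (-2.0)
   = 1.2 + 2.5 + 0.45 − 2 = 2.15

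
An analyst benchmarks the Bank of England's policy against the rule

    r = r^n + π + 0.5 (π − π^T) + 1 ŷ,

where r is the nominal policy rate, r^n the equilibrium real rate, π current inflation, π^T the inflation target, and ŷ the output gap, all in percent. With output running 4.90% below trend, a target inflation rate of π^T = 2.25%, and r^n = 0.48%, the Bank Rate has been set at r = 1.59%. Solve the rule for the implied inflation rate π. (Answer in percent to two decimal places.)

Output 4.90% below potential → ŷ = -4.90.
Collecting π: r = r^n + (1 + 0.5) π − 0.5 π^T + 1 ŷ
1.5 π = 1.59 − 0.48 + 0.5 × 2.25 − 1 × (-4.90) = 7.135
π = 7.135 / 1.5 = 4.76

4.76%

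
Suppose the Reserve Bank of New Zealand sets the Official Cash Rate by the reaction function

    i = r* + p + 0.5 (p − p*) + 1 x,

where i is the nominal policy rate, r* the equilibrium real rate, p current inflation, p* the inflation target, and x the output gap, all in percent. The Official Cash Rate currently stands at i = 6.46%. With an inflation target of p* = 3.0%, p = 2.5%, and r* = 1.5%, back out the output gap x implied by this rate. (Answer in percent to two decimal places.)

2.71%

1 x = 6.46 − 1.5 − 2.5 − 0.5 × (2.5 − 3.0) = 2.71
x = 2.71 / 1 = 2.71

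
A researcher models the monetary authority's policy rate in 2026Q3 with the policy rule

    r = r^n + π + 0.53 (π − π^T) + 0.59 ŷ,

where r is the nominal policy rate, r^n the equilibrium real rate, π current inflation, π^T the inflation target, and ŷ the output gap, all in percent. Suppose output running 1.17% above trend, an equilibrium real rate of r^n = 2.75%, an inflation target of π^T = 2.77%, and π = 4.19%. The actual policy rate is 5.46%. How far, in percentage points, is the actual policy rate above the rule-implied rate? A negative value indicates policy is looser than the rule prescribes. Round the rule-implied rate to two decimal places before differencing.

-2.92 pp

Output 1.17% above potential → ŷ = 1.17.
r = 2.75 + 4.19 + 0.53 × (4.19 − 2.77) + 0.59 × 1.17
   = 2.75 + 4.19 + 0.7526 + 0.6903 = 8.38
Deviation = 5.46 − 8.38 = -2.92 pp.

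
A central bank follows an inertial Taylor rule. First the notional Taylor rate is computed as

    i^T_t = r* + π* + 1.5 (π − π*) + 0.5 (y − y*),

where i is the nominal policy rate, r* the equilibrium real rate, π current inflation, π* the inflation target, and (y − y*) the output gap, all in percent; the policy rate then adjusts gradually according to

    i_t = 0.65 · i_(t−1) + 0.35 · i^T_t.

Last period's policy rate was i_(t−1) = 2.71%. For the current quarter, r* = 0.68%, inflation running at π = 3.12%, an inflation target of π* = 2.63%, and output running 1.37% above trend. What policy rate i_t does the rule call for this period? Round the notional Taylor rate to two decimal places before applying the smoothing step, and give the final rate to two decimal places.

Output 1.37% above potential → (y − y*) = 1.37.
i^T_t = 0.68 + 2.63 + 1.5 × (3.12 − 2.63) + 0.5 × 1.37
   = 0.68 + 2.63 + 0.735 + 0.685 = 4.73
i_t = 0.65 × 2.71 + 0.35 × 4.73 = 1.7615 + 1.6555 = 3.42

3.42%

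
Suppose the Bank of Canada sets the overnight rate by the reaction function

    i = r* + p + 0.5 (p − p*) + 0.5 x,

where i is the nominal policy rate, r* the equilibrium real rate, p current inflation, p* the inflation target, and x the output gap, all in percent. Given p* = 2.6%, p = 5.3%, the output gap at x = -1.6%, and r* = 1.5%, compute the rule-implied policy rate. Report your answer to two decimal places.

i = 1.5 + 5.3 + 0.5 × (5.3 − 2.6) + 0.5 × (-1.6)
   = 1.5 + 5.3 + 1.35 − 0.8 = 7.35

7.35%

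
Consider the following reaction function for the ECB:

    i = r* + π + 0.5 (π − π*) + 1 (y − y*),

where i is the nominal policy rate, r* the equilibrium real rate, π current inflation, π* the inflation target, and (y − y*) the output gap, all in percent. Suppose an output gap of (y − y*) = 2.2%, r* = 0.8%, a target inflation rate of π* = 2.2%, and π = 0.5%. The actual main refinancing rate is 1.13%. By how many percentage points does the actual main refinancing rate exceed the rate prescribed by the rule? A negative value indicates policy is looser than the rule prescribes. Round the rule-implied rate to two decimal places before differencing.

-1.52 pp

i = 0.8 + 0.5 + 0.5 × (0.5 − 2.2) + 1 × 2.2
   = 0.8 + 0.5 − 0.85 + 2.2 = 2.65
Deviation = 1.13 − 2.65 = -1.52 pp.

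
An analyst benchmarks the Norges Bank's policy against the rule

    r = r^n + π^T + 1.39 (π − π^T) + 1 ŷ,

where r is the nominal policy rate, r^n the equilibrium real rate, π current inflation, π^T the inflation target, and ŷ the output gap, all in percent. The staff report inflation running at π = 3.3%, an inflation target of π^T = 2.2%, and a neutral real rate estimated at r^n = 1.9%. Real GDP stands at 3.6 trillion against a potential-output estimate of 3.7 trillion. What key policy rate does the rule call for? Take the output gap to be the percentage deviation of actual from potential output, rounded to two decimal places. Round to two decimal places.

Output gap = 100 × (3.6 − 3.7) / 3.7 = -2.70%.
r = 1.90 + 2.20 + 1.39 × (3.30 − 2.20) + 1 × (-2.70)
   = 1.90 + 2.2 + 1.529 − 2.7 = 2.93

2.93%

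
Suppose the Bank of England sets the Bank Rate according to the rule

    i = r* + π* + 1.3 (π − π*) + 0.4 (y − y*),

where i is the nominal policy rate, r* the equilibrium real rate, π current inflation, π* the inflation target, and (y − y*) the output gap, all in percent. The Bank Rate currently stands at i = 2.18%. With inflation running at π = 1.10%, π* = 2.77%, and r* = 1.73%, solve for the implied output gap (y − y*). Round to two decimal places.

0.4 (y − y*) = 2.18 − 1.73 − 2.77 − 1.3 × (1.10 − 2.77) = -0.149
(y − y*) = -0.149 / 0.4 = -0.37

-0.37%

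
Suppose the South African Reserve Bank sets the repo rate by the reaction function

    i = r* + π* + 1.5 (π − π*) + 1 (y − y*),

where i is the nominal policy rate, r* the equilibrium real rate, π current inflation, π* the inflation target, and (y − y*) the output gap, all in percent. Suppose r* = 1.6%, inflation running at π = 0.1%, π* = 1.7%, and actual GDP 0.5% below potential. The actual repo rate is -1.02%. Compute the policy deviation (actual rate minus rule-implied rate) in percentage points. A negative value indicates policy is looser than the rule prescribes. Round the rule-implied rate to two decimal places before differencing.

Output 0.5% below potential → (y − y*) = -0.5.
i = 1.6 + 1.7 + 1.5 × (0.1 − 1.7) + 1 × (-0.5)
   = 1.6 + 1.7 − 2.4 − 0.5 = 0.40
Deviation = -1.02 − 0.40 = -1.42 pp.

-1.42 pp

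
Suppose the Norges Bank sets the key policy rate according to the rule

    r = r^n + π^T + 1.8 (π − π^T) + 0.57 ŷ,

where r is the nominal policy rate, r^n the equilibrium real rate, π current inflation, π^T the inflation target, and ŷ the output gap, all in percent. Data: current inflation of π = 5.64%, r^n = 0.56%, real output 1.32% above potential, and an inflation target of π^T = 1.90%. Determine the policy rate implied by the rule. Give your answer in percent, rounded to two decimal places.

Output 1.32% above potential → ŷ = 1.32.
r = 0.56 + 1.90 + 1.8 × (5.64 − 1.90) + 0.57 × 1.32
   = 0.56 + 1.9 + 6.732 + 0.7524 = 9.94

9.94%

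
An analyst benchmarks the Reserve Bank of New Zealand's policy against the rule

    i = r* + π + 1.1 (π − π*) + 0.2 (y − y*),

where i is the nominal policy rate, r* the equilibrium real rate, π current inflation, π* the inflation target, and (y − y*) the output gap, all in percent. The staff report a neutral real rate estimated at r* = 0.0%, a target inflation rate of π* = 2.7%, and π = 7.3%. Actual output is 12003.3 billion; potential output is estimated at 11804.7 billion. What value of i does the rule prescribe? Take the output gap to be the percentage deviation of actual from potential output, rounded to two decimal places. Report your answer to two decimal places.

Output gap = 100 × (12003.3 − 11804.7) / 11804.7 = 1.68%.
i = 0.00 + 7.30 + 1.1 × (7.30 − 2.70) + 0.2 × 1.68
   = 0.00 + 7.3 + 5.06 + 0.336 = 12.70

12.70%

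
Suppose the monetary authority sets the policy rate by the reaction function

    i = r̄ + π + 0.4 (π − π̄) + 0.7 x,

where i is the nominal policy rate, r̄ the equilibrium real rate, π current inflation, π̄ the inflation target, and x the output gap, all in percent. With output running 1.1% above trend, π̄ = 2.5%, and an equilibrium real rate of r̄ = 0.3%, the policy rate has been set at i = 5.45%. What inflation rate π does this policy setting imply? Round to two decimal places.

Output 1.1% above potential → x = 1.1.
Collecting π: i = r̄ + (1 + 0.4) π − 0.4 π̄ + 0.7 x
1.4 π = 5.45 − 0.3 + 0.4 × 2.5 − 0.7 × 1.1 = 5.38
π = 5.38 / 1.4 = 3.84

3.84%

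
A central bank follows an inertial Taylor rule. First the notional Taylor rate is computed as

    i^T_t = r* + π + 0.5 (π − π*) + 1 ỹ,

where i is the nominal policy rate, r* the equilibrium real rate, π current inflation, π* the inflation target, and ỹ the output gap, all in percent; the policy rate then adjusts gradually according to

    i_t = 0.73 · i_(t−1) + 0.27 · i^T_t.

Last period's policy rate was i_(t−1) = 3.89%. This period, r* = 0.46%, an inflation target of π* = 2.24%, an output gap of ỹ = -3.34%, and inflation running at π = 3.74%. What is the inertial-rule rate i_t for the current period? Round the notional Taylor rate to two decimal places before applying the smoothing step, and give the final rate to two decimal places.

i^T_t = 0.46 + 3.74 + 0.5 × (3.74 − 2.24) + 1 × (-3.34)
   = 0.46 + 3.74 + 0.75 − 3.34 = 1.61
i_t = 0.73 × 3.89 + 0.27 × 1.61 = 2.8397 + 0.4347 = 3.27

3.27%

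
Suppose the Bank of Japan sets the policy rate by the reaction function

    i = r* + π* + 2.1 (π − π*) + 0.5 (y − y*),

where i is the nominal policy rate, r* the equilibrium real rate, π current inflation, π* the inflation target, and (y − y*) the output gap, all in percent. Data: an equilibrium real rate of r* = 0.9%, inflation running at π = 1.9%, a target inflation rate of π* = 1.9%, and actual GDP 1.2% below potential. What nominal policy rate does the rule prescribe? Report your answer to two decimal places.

2.20%

Output 1.2% below potential → (y − y*) = -1.2.
i = 0.9 + 1.9 + 2.1 × (1.9 − 1.9) + 0.5 × (-1.2)
   = 0.9 + 1.9 + 0 − 0.6 = 2.20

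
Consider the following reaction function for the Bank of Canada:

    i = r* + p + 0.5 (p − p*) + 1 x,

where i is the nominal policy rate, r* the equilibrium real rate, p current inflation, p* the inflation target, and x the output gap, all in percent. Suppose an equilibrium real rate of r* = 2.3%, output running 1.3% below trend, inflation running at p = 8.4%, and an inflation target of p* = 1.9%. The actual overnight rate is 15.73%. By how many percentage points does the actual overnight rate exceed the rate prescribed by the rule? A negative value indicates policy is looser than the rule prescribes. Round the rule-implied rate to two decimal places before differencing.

Output 1.3% below potential → x = -1.3.
i = 2.3 + 8.4 + 0.5 × (8.4 − 1.9) + 1 × (-1.3)
   = 2.3 + 8.4 + 3.25 − 1.3 = 12.65
Deviation = 15.73 − 12.65 = 3.08 pp.

3.08 pp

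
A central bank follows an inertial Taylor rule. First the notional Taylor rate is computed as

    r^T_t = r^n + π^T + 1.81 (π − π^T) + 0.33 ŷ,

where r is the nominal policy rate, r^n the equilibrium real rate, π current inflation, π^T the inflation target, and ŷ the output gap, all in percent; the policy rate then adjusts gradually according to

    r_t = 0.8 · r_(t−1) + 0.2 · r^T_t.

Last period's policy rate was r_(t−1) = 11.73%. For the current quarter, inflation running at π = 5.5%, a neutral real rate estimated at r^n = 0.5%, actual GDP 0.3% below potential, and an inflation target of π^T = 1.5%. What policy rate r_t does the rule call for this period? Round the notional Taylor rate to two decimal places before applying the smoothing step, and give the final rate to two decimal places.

11.21%

Output 0.3% below potential → ŷ = -0.3.
r^T_t = 0.5 + 1.5 + 1.81 × (5.5 − 1.5) + 0.33 × (-0.3)
   = 0.5 + 1.5 + 7.24 − 0.099 = 9.14
r_t = 0.8 × 11.73 + 0.2 × 9.14 = 9.384 + 1.828 = 11.21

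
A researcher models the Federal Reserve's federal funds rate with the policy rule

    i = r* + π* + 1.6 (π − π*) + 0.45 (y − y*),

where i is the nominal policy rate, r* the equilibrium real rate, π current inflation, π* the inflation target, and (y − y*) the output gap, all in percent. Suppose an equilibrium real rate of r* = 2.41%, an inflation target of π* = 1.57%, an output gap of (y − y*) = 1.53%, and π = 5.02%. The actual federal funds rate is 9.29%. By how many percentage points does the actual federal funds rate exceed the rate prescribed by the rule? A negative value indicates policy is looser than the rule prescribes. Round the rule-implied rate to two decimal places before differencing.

-0.90 pp

i = 2.41 + 1.57 + 1.6 × (5.02 − 1.57) + 0.45 × 1.53
   = 2.41 + 1.57 + 5.52 + 0.6885 = 10.19
Deviation = 9.29 − 10.19 = -0.90 pp.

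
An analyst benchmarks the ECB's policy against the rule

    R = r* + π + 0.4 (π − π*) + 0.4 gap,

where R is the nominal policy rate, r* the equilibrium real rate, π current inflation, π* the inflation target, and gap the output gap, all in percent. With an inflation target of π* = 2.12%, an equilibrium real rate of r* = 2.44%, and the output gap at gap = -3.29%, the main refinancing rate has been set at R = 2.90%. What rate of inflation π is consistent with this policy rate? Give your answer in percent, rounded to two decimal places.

1.87%

Collecting π: R = r* + (1 + 0.4) π − 0.4 π* + 0.4 gap
1.4 π = 2.90 − 2.44 + 0.4 × 2.12 − 0.4 × (-3.29) = 2.624
π = 2.624 / 1.4 = 1.87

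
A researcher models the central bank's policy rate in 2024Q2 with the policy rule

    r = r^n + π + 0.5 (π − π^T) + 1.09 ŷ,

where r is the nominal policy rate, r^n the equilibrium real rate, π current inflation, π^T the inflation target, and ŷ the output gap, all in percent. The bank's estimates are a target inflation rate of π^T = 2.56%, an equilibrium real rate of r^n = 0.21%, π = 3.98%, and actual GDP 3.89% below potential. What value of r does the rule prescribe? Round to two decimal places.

0.66%

Output 3.89% below potential → ŷ = -3.89.
r = 0.21 + 3.98 + 0.5 × (3.98 − 2.56) + 1.09 × (-3.89)
   = 0.21 + 3.98 + 0.71 − 4.2401 = 0.66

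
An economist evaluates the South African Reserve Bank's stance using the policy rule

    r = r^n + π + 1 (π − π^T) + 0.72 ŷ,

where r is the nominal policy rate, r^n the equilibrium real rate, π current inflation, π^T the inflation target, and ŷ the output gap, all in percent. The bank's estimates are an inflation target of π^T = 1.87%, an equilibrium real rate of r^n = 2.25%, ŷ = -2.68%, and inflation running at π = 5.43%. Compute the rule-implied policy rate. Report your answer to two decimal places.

9.31%

r = 2.25 + 5.43 + 1 × (5.43 − 1.87) + 0.72 × (-2.68)
   = 2.25 + 5.43 + 3.56 − 1.9296 = 9.31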